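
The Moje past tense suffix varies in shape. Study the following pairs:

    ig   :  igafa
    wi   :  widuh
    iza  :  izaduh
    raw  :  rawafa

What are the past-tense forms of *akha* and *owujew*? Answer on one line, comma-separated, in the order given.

akhaduh, owujewafa

The suffix is conditioned by the final sound: -afa when the stem ends in a consonant (*ig*, *raw*); -duh when the stem ends in a vowel (*wi*, *iza*).
*akha* — final sound /a/ (a vowel) → -duh → *akhaduh*.
Since the final sound of *owujew* is /w/ (a consonant), it takes -afa, giving *owujewafa*.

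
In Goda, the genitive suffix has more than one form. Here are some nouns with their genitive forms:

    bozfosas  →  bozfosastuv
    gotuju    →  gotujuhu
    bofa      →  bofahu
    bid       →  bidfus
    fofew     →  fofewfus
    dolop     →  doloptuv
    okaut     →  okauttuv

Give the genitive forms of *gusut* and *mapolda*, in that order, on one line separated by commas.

The pattern is voicing of the final sound: -tuv when the stem ends in a voiceless consonant (*bozfosas*, *dolop*, *okaut*); -fus when the stem ends in a voiced consonant (*bid*, *fofew*); -hu when the stem ends in a vowel (*gotuju*, *bofa*).
The final sound of *gusut* is /t/, which is a voiceless consonant, so the suffix is -tuv, giving *gusuttuv*.
*mapolda* — final sound /a/ (a vowel) → -hu → *mapoldahu*.

gusuttuv, mapoldahu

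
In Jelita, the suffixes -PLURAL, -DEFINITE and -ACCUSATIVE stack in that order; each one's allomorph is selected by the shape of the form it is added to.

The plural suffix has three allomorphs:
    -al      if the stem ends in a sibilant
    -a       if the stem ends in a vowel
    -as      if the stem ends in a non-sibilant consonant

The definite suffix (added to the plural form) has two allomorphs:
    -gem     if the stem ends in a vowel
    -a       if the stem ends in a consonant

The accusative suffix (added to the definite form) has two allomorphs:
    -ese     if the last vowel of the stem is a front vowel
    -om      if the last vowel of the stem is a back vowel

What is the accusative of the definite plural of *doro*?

doroagemese

*doro*: final sound = /o/, a vowel → -a → *doroa*.
Since the final sound of the plural form *doroa* is /a/ (a vowel), it takes -gem, giving *doroagem*.
The definite form *doroagem* — last vowel /e/ (a front vowel) → -ese → *doroagemese*.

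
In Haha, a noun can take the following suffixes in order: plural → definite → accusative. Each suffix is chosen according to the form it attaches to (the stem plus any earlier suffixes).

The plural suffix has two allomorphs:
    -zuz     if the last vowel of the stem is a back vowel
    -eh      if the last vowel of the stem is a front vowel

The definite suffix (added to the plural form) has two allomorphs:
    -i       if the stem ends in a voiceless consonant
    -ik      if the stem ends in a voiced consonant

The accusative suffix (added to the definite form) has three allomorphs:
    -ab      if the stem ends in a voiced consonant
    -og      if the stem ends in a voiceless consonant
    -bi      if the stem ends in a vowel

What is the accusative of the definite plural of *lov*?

Since the last vowel of *lov* is /o/ (a back vowel), it takes -zuz, giving *lovzuz*.
Since the final consonant of the plural form *lovzuz* is /z/ (voiced), it takes -ik, giving *lovzuzik*.
The definite form *lovzuzik*: final sound = /k/, a voiceless consonant → -og → *lovzuzikog*.

lovzuzikog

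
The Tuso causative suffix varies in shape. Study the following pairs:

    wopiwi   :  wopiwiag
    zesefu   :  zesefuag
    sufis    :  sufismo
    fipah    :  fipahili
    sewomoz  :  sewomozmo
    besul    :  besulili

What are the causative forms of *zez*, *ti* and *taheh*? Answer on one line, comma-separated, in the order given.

The suffix is conditioned by the final sound: -mo when the stem ends in a sibilant (*sufis*, *sewomoz*); -ili when the stem ends in a non-sibilant consonant (*fipah*, *besul*); -ag when the stem ends in a vowel (*wopiwi*, *zesefu*).
The final sound of *zez* is /z/, which is a sibilant, so the suffix is -mo, giving *zezmo*.
Since the final sound of *ti* is /i/ (a vowel), it takes -ag, giving *tiag*.
The final sound of *taheh* is /h/, which is a non-sibilant consonant, so the suffix is -ili, giving *tahehili*.

zezmo, tiag, tahehili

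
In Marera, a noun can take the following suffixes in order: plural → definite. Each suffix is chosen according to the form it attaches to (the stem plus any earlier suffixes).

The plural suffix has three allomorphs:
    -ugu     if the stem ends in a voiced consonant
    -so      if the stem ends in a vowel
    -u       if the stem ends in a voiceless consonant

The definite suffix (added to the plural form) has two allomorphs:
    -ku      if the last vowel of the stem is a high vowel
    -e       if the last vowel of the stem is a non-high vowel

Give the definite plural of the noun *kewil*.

kewiluguku

*kewil* — final sound /l/ (a voiced consonant) → -ugu → *kewilugu*.
The plural form *kewilugu* — last vowel /u/ (a high vowel) → -ku → *kewiluguku*.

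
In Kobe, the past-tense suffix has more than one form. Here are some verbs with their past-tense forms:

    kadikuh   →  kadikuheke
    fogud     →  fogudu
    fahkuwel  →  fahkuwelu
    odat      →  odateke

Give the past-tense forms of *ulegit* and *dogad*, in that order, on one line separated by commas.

The alternation tracks the final consonant of the stem — -eke when the stem ends in a voiceless consonant (*kadikuh*, *odat*); -u when the stem ends in a voiced consonant (*fogud*, *fahkuwel*).
Since the final consonant of *ulegit* is /t/ (voiceless), it takes -eke, giving *ulegiteke*.
*dogad*: final consonant = /d/, voiced → -u → *dogadu*.

ulegiteke, dogadu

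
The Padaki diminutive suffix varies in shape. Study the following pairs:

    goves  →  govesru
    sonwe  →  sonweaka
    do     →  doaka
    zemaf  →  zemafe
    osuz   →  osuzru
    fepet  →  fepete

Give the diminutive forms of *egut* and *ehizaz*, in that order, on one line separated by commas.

The alternation tracks the final sound of the stem — -ru when the stem ends in a sibilant (*goves*, *osuz*); -e when the stem ends in a non-sibilant consonant (*zemaf*, *fepet*); -aka when the stem ends in a vowel (*sonwe*, *do*).
*egut*: final sound = /t/, a non-sibilant consonant → -e → *egute*.
The final sound of *ehizaz* is /z/, which is a sibilant, so the suffix is -ru, giving *ehizazru*.

egute, ehizazru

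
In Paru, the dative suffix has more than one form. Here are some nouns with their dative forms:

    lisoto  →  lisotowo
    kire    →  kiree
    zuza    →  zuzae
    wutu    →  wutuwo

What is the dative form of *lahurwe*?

The suffix is conditioned by the last vowel: -wo when the last vowel of the stem is a rounded vowel (*lisoto*, *wutu*); -e when the last vowel of the stem is an unrounded vowel (*kire*, *zuza*).
*lahurwe*: last vowel = /e/, an unrounded vowel → -e → *lahurwee*.

lahurwee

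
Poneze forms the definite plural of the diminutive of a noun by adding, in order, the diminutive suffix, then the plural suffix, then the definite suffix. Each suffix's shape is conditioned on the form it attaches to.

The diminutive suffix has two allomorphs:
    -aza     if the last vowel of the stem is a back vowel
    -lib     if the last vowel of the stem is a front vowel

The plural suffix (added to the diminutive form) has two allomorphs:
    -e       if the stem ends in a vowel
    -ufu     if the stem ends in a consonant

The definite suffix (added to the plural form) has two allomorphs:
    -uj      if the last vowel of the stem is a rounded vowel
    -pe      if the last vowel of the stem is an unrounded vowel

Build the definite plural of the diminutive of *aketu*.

Since the last vowel of *aketu* is /u/ (a back vowel), it takes -aza, giving *aketuaza*.
The diminutive form *aketuaza* — final sound /a/ (a vowel) → -e → *aketuazae*.
Since the last vowel of the plural form *aketuazae* is /e/ (an unrounded vowel), it takes -pe, giving *aketuazaepe*.

aketuazaepe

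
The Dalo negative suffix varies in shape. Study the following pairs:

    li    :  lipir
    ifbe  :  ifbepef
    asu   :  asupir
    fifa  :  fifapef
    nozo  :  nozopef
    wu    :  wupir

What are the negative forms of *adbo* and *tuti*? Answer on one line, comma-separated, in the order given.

adbopef, tutipir

The pattern is height harmony: -pir when the last vowel of the stem is a high vowel (*li*, *asu*, *wu*); -pef when the last vowel of the stem is a non-high vowel (*ifbe*, *fifa*, *nozo*).
The last vowel of *adbo* is /o/, which is a non-high vowel, so the suffix is -pef, giving *adbopef*.
Since the last vowel of *tuti* is /i/ (a high vowel), it takes -pir, giving *tutipir*.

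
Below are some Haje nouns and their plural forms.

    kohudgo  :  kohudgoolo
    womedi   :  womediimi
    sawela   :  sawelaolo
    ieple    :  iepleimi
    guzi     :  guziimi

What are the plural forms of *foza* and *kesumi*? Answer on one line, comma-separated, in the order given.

The pattern is front/back vowel harmony: -imi when the last vowel of the stem is a front vowel (*womedi*, *ieple*, *guzi*); -olo when the last vowel of the stem is a back vowel (*kohudgo*, *sawela*).
Since the last vowel of *foza* is /a/ (a back vowel), it takes -olo, giving *fozaolo*.
The last vowel of *kesumi* is /i/, which is a front vowel, so the suffix is -imi, giving *kesumiimi*.

fozaolo, kesumiimi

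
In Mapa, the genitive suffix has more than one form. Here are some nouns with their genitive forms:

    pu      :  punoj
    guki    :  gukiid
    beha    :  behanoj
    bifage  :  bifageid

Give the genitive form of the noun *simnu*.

The alternation tracks the last vowel of the stem — -id when the last vowel of the stem is a front vowel (*guki*, *bifage*); -noj when the last vowel of the stem is a back vowel (*pu*, *beha*).
*simnu* — last vowel /u/ (a back vowel) → -noj → *simnunoj*.

simnunoj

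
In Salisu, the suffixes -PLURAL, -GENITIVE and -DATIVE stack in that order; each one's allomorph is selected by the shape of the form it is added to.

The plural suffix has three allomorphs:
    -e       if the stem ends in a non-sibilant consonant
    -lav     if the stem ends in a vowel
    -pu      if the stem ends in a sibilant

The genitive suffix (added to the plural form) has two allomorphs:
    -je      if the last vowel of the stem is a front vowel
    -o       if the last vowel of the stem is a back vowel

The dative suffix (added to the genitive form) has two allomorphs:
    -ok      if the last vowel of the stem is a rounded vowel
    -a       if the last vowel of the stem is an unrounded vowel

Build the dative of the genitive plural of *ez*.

ezpuook

The final sound of *ez* is /z/, which is a sibilant, so the plural suffix is -pu, giving *ezpu*.
The plural form *ezpu* — last vowel /u/ (a back vowel) → -o → *ezpuo*.
The genitive form *ezpuo* — last vowel /o/ (a rounded vowel) → -ok → *ezpuook*.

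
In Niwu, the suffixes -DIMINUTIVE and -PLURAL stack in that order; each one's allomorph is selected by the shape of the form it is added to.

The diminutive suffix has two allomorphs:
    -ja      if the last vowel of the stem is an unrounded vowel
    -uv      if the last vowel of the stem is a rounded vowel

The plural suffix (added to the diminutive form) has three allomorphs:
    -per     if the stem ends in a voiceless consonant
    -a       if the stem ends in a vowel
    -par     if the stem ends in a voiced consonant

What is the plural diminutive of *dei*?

deijaa

*dei* — last vowel /i/ (an unrounded vowel) → -ja → *deija*.
Since the final sound of the diminutive form *deija* is /a/ (a vowel), it takes -a, giving *deijaa*.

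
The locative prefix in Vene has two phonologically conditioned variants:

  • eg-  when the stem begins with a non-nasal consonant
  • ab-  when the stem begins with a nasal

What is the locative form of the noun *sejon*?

egsejon

*sejon*: first consonant = /s/, non-nasal → eg- → *egsejon*.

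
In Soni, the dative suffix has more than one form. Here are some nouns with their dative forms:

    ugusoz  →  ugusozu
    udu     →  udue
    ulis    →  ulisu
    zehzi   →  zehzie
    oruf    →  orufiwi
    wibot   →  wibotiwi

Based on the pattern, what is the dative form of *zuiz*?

The pattern is sibilance of the final sound: -u when the stem ends in a sibilant (*ugusoz*, *ulis*); -iwi when the stem ends in a non-sibilant consonant (*oruf*, *wibot*); -e when the stem ends in a vowel (*udu*, *zehzi*).
Since the final sound of *zuiz* is /z/ (a sibilant), it takes -u, giving *zuizu*.

zuizu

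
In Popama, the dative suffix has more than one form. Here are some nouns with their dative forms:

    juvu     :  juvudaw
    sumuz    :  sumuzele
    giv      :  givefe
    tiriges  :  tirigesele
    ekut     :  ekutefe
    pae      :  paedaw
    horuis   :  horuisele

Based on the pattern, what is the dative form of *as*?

asele

The alternation tracks the final sound of the stem — -ele when the stem ends in a sibilant (*sumuz*, *tiriges*, *horuis*); -efe when the stem ends in a non-sibilant consonant (*giv*, *ekut*); -daw when the stem ends in a vowel (*juvu*, *pae*).
*as*: final sound = /s/, a sibilant → -ele → *asele*.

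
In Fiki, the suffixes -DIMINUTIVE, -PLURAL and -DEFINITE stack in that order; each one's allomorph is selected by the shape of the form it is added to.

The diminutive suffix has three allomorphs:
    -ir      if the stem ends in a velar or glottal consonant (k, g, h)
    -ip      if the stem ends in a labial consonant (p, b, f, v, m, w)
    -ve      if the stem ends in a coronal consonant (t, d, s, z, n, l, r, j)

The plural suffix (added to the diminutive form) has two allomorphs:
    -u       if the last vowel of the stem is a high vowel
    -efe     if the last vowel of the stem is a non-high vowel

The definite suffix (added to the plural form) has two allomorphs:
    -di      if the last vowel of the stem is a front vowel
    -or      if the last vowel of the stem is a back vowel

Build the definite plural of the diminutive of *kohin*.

kohinveefedi

Since the final consonant of *kohin* is /n/ (coronal), it takes -ve, giving *kohinve*.
The last vowel of the diminutive form *kohinve* is /e/, which is a non-high vowel, so the plural suffix is -efe, giving *kohinveefe*.
Since the last vowel of the plural form *kohinveefe* is /e/ (a front vowel), it takes -di, giving *kohinveefedi*.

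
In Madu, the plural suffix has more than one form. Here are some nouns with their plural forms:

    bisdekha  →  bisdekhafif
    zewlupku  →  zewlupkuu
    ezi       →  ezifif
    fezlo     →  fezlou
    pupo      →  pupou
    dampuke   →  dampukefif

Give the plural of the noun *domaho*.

domahou

Looking at the last vowel of each stem: -u when the last vowel of the stem is a rounded vowel (*zewlupku*, *fezlo*, *pupo*); -fif when the last vowel of the stem is an unrounded vowel (*bisdekha*, *ezi*, *dampuke*).
*domaho*: last vowel = /o/, a rounded vowel → -u → *domahou*.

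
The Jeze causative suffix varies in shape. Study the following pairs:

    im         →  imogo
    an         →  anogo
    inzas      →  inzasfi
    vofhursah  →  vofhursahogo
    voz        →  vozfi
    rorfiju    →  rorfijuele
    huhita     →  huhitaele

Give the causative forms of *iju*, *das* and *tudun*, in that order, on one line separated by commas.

ijuele, dasfi, tudunogo

The pattern is sibilance of the final sound: -fi when the stem ends in a sibilant (*inzas*, *voz*); -ogo when the stem ends in a non-sibilant consonant (*im*, *an*, *vofhursah*); -ele when the stem ends in a vowel (*rorfiju*, *huhita*).
Since the final sound of *iju* is /u/ (a vowel), it takes -ele, giving *ijuele*.
The final sound of *das* is /s/, which is a sibilant, so the suffix is -fi, giving *dasfi*.
Since the final sound of *tudun* is /n/ (a non-sibilant consonant), it takes -ogo, giving *tudunogo*.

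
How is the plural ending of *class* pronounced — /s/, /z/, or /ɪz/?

The stem *class* ends in a sibilant (/s, z, ʃ, ʒ, tʃ, dʒ/).
The plural suffix surfaces as /ɪz/ after sibilants, /s/ after other voiceless consonants, and /z/ after other voiced sounds.
So the plural -s on *class* is pronounced /ɪz/.

/ɪz/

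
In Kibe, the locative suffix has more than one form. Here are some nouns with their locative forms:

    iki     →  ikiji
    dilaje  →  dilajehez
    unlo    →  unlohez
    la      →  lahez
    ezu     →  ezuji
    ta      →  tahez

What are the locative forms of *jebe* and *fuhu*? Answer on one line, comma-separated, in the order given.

jebehez, fuhuji

The alternation tracks the last vowel of the stem — -ji when the last vowel of the stem is a high vowel (*iki*, *ezu*); -hez when the last vowel of the stem is a non-high vowel (*dilaje*, *unlo*, *la*, *ta*).
*jebe*: last vowel = /e/, a non-high vowel → -hez → *jebehez*.
*fuhu* — last vowel /u/ (a high vowel) → -ji → *fuhuji*.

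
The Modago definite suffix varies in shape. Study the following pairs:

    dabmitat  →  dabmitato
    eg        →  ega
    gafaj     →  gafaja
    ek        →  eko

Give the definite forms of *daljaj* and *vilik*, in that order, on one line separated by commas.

daljaja, viliko

Looking at the final consonant of each stem: -o when the stem ends in a voiceless consonant (*dabmitat*, *ek*); -a when the stem ends in a voiced consonant (*eg*, *gafaj*).
Since the final consonant of *daljaj* is /j/ (voiced), it takes -a, giving *daljaja*.
*vilik*: final consonant = /k/, voiceless → -o → *viliko*.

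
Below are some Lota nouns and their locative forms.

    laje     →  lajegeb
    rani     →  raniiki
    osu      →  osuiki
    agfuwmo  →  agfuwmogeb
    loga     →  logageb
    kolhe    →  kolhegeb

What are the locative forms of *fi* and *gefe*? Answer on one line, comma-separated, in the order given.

fiiki, gefegeb

The suffix is conditioned by the last vowel: -iki when the last vowel of the stem is a high vowel (*rani*, *osu*); -geb when the last vowel of the stem is a non-high vowel (*laje*, *agfuwmo*, *loga*, *kolhe*).
*fi*: last vowel = /i/, a high vowel → -iki → *fiiki*.
The last vowel of *gefe* is /e/, which is a non-high vowel, so the suffix is -geb, giving *gefegeb*.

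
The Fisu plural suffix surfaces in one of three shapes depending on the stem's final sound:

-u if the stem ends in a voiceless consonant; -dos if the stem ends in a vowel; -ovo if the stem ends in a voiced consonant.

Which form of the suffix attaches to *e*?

*e*: final sound = /e/, a vowel → -dos.

-dos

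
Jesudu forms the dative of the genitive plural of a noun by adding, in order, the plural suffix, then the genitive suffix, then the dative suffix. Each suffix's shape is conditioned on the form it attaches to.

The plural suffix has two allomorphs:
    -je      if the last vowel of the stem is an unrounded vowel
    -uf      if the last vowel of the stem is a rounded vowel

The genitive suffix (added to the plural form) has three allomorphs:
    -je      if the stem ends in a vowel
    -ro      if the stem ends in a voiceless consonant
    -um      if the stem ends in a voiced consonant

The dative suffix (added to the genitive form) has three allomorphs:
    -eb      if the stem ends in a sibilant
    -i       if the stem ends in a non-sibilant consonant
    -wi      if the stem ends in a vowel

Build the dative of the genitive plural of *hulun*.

*hulun*: last vowel = /u/, a rounded vowel → -uf → *hulunuf*.
The plural form *hulunuf*: final sound = /f/, a voiceless consonant → -ro → *hulunufro*.
The genitive form *hulunufro* — final sound /o/ (a vowel) → -wi → *hulunufrowi*.

hulunufrowi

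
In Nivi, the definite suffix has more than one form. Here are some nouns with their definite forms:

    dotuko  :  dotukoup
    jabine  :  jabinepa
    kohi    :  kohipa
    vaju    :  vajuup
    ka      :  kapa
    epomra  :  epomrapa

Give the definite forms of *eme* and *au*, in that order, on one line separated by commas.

Looking at the last vowel of each stem: -up when the last vowel of the stem is a rounded vowel (*dotuko*, *vaju*); -pa when the last vowel of the stem is an unrounded vowel (*jabine*, *kohi*, *ka*, *epomra*).
The last vowel of *eme* is /e/, which is an unrounded vowel, so the suffix is -pa, giving *emepa*.
The last vowel of *au* is /u/, which is a rounded vowel, so the suffix is -up, giving *auup*.

emepa, auup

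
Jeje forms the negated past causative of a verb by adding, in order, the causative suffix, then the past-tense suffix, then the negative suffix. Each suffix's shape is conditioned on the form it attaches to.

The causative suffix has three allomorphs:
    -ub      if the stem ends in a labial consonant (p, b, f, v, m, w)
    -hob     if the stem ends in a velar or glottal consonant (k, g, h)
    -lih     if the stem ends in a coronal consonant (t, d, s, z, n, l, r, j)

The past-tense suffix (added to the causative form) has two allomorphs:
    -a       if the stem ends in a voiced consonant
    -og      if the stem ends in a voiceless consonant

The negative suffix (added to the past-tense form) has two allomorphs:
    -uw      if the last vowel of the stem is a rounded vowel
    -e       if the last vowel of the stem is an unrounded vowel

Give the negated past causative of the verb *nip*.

Since the final consonant of *nip* is /p/ (labial), it takes -ub, giving *nipub*.
The causative form *nipub* — final consonant /b/ (voiced) → -a → *nipuba*.
Since the last vowel of the past-tense form *nipuba* is /a/ (an unrounded vowel), it takes -e, giving *nipubae*.

nipubae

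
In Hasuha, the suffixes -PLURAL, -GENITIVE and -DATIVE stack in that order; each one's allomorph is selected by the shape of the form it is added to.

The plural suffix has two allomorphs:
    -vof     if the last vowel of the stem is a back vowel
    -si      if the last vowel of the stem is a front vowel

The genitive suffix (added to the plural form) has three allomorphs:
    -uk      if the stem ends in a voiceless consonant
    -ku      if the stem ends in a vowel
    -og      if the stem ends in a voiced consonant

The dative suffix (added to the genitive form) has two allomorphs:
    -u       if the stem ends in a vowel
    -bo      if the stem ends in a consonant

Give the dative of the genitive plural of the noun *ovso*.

Since the last vowel of *ovso* is /o/ (a back vowel), it takes -vof, giving *ovsovof*.
The final sound of the plural form *ovsovof* is /f/, which is a voiceless consonant, so the genitive suffix is -uk, giving *ovsovofuk*.
The final sound of the genitive form *ovsovofuk* is /k/, which is a consonant, so the dative suffix is -bo, giving *ovsovofukbo*.

ovsovofukbo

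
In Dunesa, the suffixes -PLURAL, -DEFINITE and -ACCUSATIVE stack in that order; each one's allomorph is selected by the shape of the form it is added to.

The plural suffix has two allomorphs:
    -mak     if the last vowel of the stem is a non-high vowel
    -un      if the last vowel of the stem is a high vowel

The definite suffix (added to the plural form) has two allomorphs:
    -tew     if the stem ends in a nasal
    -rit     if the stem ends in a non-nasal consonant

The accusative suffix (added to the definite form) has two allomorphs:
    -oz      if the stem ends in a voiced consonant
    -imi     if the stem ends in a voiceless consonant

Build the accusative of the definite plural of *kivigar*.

The last vowel of *kivigar* is /a/, which is a non-high vowel, so the plural suffix is -mak, giving *kivigarmak*.
The plural form *kivigarmak*: final consonant = /k/, non-nasal → -rit → *kivigarmakrit*.
The definite form *kivigarmakrit*: final consonant = /t/, voiceless → -imi → *kivigarmakritimi*.

kivigarmakritimi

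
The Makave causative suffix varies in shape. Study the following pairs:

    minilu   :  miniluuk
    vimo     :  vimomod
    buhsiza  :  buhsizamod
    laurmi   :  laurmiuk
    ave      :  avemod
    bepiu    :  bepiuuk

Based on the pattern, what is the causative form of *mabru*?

mabruuk

The suffix is conditioned by the last vowel: -uk when the last vowel of the stem is a high vowel (*minilu*, *laurmi*, *bepiu*); -mod when the last vowel of the stem is a non-high vowel (*vimo*, *buhsiza*, *ave*).
*mabru*: last vowel = /u/, a high vowel → -uk → *mabruuk*.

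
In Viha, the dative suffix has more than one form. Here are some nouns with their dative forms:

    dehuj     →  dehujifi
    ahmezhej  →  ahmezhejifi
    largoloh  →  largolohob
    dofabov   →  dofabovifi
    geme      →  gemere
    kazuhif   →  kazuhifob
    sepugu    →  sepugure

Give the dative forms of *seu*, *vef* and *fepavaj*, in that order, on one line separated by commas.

seure, vefob, fepavajifi

The suffix is conditioned by the final sound: -ob when the stem ends in a voiceless consonant (*largoloh*, *kazuhif*); -ifi when the stem ends in a voiced consonant (*dehuj*, *ahmezhej*, *dofabov*); -re when the stem ends in a vowel (*geme*, *sepugu*).
Since the final sound of *seu* is /u/ (a vowel), it takes -re, giving *seure*.
*vef* — final sound /f/ (a voiceless consonant) → -ob → *vefob*.
*fepavaj*: final sound = /j/, a voiced consonant → -ifi → *fepavajifi*.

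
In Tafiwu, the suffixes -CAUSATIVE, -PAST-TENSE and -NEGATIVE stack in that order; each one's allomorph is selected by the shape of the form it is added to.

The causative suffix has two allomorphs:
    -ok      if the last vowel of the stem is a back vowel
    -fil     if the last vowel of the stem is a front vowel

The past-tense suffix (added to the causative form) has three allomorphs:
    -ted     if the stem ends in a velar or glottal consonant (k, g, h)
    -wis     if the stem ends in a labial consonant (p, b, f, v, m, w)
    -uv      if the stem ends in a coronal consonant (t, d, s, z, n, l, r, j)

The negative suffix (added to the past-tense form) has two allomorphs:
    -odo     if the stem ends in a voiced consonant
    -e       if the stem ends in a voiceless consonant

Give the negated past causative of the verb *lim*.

Since the last vowel of *lim* is /i/ (a front vowel), it takes -fil, giving *limfil*.
The causative form *limfil*: final consonant = /l/, coronal → -uv → *limfiluv*.
The past-tense form *limfiluv* — final consonant /v/ (voiced) → -odo → *limfiluvodo*.

limfiluvodo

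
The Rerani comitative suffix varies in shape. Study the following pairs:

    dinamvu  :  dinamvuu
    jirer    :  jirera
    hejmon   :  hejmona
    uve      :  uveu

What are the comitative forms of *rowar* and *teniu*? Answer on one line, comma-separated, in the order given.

The suffix is conditioned by the final sound: -a when the stem ends in a consonant (*jirer*, *hejmon*); -u when the stem ends in a vowel (*dinamvu*, *uve*).
*rowar*: final sound = /r/, a consonant → -a → *rowara*.
Since the final sound of *teniu* is /u/ (a vowel), it takes -u, giving *teniuu*.

rowara, teniuu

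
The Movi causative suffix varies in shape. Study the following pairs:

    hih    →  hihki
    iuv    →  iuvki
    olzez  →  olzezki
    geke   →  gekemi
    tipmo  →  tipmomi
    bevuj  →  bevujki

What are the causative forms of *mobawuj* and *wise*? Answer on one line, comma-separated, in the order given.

mobawujki, wisemi

The pattern is consonant vs. vowel: -ki when the stem ends in a consonant (*hih*, *iuv*, *olzez*, *bevuj*); -mi when the stem ends in a vowel (*geke*, *tipmo*).
The final sound of *mobawuj* is /j/, which is a consonant, so the suffix is -ki, giving *mobawujki*.
The final sound of *wise* is /e/, which is a vowel, so the suffix is -mi, giving *wisemi*.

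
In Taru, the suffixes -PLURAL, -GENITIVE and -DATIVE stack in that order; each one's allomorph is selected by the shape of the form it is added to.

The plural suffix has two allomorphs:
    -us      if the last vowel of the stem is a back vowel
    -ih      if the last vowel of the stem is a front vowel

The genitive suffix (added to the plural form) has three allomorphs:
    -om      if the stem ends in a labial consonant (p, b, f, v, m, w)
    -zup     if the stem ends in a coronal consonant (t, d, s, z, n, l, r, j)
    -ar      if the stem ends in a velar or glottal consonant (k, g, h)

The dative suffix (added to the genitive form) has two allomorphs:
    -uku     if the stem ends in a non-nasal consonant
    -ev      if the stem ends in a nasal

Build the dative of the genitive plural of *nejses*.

nejsesiharuku

*nejses* — last vowel /e/ (a front vowel) → -ih → *nejsesih*.
Since the final consonant of the plural form *nejsesih* is /h/ (velar/glottal), it takes -ar, giving *nejsesihar*.
Since the final consonant of the genitive form *nejsesihar* is /r/ (non-nasal), it takes -uku, giving *nejsesiharuku*.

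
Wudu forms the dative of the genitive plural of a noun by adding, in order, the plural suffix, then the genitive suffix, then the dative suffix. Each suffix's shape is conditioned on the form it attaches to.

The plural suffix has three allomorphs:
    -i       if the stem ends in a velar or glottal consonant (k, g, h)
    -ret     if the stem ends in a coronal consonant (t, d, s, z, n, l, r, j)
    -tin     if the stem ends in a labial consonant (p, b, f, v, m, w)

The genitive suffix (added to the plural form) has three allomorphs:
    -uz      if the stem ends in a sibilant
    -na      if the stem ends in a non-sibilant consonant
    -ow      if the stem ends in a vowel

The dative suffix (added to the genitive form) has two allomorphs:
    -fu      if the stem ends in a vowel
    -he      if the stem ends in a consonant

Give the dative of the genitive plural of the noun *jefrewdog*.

*jefrewdog* — final consonant /g/ (velar/glottal) → -i → *jefrewdogi*.
The plural form *jefrewdogi*: final sound = /i/, a vowel → -ow → *jefrewdogiow*.
The final sound of the genitive form *jefrewdogiow* is /w/, which is a consonant, so the dative suffix is -he, giving *jefrewdogiowhe*.

jefrewdogiowhe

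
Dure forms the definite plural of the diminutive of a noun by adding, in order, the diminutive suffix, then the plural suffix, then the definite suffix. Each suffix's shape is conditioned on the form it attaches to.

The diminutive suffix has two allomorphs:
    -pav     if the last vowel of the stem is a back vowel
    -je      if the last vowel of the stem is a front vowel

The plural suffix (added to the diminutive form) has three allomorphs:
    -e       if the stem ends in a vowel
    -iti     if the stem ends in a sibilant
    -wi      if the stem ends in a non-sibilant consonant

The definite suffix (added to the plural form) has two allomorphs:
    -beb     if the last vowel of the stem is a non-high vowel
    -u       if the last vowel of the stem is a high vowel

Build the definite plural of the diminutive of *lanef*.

Since the last vowel of *lanef* is /e/ (a front vowel), it takes -je, giving *lanefje*.
Since the final sound of the diminutive form *lanefje* is /e/ (a vowel), it takes -e, giving *lanefjee*.
The last vowel of the plural form *lanefjee* is /e/, which is a non-high vowel, so the definite suffix is -beb, giving *lanefjeebeb*.

lanefjeebeb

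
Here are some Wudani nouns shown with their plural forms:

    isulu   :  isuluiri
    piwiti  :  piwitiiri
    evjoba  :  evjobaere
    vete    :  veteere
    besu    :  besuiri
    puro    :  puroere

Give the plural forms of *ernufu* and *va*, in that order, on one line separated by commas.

ernufuiri, vaere

The pattern is height harmony: -iri when the last vowel of the stem is a high vowel (*isulu*, *piwiti*, *besu*); -ere when the last vowel of the stem is a non-high vowel (*evjoba*, *vete*, *puro*).
Since the last vowel of *ernufu* is /u/ (a high vowel), it takes -iri, giving *ernufuiri*.
*va* — last vowel /a/ (a non-high vowel) → -ere → *vaere*.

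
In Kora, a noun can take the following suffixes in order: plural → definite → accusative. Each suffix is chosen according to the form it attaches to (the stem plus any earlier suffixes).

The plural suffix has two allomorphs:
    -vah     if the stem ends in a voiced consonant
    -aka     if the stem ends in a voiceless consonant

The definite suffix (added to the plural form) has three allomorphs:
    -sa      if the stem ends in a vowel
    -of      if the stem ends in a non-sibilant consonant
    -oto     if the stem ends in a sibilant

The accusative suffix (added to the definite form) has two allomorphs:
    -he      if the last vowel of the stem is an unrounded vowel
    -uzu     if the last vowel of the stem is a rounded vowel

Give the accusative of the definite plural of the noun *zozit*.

The final consonant of *zozit* is /t/, which is voiceless, so the plural suffix is -aka, giving *zozitaka*.
The plural form *zozitaka* — final sound /a/ (a vowel) → -sa → *zozitakasa*.
The definite form *zozitakasa*: last vowel = /a/, an unrounded vowel → -he → *zozitakasahe*.

zozitakasahe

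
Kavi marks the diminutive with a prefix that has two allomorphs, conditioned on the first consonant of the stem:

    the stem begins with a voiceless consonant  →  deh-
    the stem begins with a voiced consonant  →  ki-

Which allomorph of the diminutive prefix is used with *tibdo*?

*tibdo*: first consonant = /t/, voiceless → deh-.

deh-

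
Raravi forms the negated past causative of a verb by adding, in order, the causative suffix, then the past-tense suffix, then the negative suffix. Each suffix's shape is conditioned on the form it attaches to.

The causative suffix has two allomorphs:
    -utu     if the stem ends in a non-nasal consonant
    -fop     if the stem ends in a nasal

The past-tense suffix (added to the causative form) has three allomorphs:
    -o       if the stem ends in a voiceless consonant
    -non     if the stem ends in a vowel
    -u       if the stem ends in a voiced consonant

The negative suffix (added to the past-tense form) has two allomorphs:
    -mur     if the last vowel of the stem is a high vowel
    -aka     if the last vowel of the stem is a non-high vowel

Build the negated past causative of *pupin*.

*pupin* — final consonant /n/ (a nasal) → -fop → *pupinfop*.
The causative form *pupinfop*: final sound = /p/, a voiceless consonant → -o → *pupinfopo*.
The last vowel of the past-tense form *pupinfopo* is /o/, which is a non-high vowel, so the negative suffix is -aka, giving *pupinfopoaka*.

pupinfopoaka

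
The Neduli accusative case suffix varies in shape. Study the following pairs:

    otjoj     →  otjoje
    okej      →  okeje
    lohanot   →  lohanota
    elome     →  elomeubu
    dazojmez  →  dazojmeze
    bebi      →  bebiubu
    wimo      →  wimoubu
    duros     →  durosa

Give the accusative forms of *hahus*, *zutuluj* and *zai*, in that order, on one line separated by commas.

The alternation tracks the final sound of the stem — -a when the stem ends in a voiceless consonant (*lohanot*, *duros*); -e when the stem ends in a voiced consonant (*otjoj*, *okej*, *dazojmez*); -ubu when the stem ends in a vowel (*elome*, *bebi*, *wimo*).
The final sound of *hahus* is /s/, which is a voiceless consonant, so the suffix is -a, giving *hahusa*.
*zutuluj*: final sound = /j/, a voiced consonant → -e → *zutuluje*.
*zai*: final sound = /i/, a vowel → -ubu → *zaiubu*.

hahusa, zutuluje, zaiubu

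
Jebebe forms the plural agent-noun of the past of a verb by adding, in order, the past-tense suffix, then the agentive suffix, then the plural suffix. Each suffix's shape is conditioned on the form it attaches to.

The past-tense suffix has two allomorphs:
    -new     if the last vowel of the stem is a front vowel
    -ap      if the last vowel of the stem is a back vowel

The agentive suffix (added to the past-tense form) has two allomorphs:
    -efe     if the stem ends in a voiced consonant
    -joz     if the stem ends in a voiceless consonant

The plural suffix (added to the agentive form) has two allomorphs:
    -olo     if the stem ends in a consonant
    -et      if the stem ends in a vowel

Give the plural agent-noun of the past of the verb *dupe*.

*dupe* — last vowel /e/ (a front vowel) → -new → *dupenew*.
The past-tense form *dupenew*: final consonant = /w/, voiced → -efe → *dupenewefe*.
The agentive form *dupenewefe*: final sound = /e/, a vowel → -et → *dupenewefeet*.

dupenewefeet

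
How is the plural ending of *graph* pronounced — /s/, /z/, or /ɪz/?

/s/

The stem *graph* ends in a voiceless non-sibilant consonant.
The plural suffix surfaces as /ɪz/ after sibilants, /s/ after other voiceless consonants, and /z/ after other voiced sounds.
So the plural -s on *graph* is pronounced /s/.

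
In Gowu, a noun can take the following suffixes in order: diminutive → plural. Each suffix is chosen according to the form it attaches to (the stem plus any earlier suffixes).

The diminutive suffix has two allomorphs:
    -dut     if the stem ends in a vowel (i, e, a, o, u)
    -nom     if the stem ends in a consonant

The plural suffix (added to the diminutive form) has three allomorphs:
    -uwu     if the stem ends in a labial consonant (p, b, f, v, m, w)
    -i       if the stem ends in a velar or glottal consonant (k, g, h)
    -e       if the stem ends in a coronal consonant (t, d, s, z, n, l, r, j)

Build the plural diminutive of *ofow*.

ofownomuwu

*ofow* — final sound /w/ (a consonant) → -nom → *ofownom*.
The diminutive form *ofownom* — final consonant /m/ (labial) → -uwu → *ofownomuwu*.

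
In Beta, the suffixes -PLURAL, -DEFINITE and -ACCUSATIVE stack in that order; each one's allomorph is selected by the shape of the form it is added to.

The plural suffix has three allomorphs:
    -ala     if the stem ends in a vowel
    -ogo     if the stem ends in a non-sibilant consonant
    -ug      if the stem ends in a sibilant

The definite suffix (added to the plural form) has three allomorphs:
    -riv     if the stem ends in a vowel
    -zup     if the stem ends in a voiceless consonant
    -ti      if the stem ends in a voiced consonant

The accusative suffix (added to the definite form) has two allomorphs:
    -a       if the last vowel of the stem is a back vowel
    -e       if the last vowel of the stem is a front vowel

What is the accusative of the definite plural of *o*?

*o*: final sound = /o/, a vowel → -ala → *oala*.
Since the final sound of the plural form *oala* is /a/ (a vowel), it takes -riv, giving *oalariv*.
The last vowel of the definite form *oalariv* is /i/, which is a front vowel, so the accusative suffix is -e, giving *oalarive*.

oalarive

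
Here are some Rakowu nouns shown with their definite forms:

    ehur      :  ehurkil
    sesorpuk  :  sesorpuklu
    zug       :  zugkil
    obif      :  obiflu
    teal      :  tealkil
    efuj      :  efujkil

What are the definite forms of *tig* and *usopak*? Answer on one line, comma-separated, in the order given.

tigkil, usopaklu

The pattern is voicing of the final consonant: -lu when the stem ends in a voiceless consonant (*sesorpuk*, *obif*); -kil when the stem ends in a voiced consonant (*ehur*, *zug*, *teal*, *efuj*).
*tig* — final consonant /g/ (voiced) → -kil → *tigkil*.
*usopak* — final consonant /k/ (voiceless) → -lu → *usopaklu*.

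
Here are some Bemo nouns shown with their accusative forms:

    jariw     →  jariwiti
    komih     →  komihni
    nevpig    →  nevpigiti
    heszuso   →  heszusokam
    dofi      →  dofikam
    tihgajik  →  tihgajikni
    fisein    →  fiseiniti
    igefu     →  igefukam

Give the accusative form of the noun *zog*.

The suffix is conditioned by the final sound: -ni when the stem ends in a voiceless consonant (*komih*, *tihgajik*); -iti when the stem ends in a voiced consonant (*jariw*, *nevpig*, *fisein*); -kam when the stem ends in a vowel (*heszuso*, *dofi*, *igefu*).
*zog*: final sound = /g/, a voiced consonant → -iti → *zogiti*.

zogiti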